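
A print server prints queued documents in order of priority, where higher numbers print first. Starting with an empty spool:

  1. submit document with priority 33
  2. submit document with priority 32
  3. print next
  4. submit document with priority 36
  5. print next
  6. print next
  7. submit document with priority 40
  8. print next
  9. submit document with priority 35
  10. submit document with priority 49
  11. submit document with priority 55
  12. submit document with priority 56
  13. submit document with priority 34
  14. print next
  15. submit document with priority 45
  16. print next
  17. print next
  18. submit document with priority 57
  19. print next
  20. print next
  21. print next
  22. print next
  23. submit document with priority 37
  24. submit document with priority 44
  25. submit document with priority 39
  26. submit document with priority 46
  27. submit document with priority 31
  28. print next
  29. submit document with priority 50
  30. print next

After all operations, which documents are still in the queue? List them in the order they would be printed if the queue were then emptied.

44, 39, 37, 31

insert 33 → {33}
insert 32 → {33, 32}
print next → 33; now {32}
insert 36 → {36, 32}
print next → 36; now {32}
print next → 32; now {}
insert 40 → {40}
print next → 40; now {}
insert 35 → {35}
insert 49 → {49, 35}
insert 55 → {55, 49, 35}
insert 56 → {56, 55, 49, 35}
insert 34 → {56, 55, 49, 35, 34}
print next → 56; now {55, 49, 35, 34}
insert 45 → {55, 49, 45, 35, 34}
print next → 55; now {49, 45, 35, 34}
print next → 49; now {45, 35, 34}
insert 57 → {57, 45, 35, 34}
print next → 57; now {45, 35, 34}
print next → 45; now {35, 34}
print next → 35; now {34}
print next → 34; now {}
insert 37 → {37}
insert 44 → {44, 37}
insert 39 → {44, 39, 37}
insert 46 → {46, 44, 39, 37}
insert 31 → {46, 44, 39, 37, 31}
print next → 46; now {44, 39, 37, 31}
insert 50 → {50, 44, 39, 37, 31}
print next → 50; now {44, 39, 37, 31}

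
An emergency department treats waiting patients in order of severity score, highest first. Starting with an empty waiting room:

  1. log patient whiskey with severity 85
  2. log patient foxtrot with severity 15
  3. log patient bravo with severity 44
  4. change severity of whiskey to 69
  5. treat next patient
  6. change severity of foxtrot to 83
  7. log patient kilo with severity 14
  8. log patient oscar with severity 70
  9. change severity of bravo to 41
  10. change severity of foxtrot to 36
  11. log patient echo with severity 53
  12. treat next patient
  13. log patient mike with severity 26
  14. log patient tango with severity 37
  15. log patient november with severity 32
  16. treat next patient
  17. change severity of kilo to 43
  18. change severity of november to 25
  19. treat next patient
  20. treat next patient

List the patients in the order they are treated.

whiskey, oscar, echo, kilo, bravo

add whiskey (severity 85) → {whiskey:85}
add foxtrot (severity 15) → {whiskey:85, foxtrot:15}
add bravo (severity 44) → {whiskey:85, bravo:44, foxtrot:15}
update whiskey to severity 69 → {whiskey:69, bravo:44, foxtrot:15}
treat next patient → whiskey; now {bravo:44, foxtrot:15}
update foxtrot to severity 83 → {foxtrot:83, bravo:44}
add kilo (severity 14) → {foxtrot:83, bravo:44, kilo:14}
add oscar (severity 70) → {foxtrot:83, oscar:70, bravo:44, kilo:14}
update bravo to severity 41 → {foxtrot:83, oscar:70, bravo:41, kilo:14}
update foxtrot to severity 36 → {oscar:70, bravo:41, foxtrot:36, kilo:14}
add echo (severity 53) → {oscar:70, echo:53, bravo:41, foxtrot:36, kilo:14}
treat next patient → oscar; now {echo:53, bravo:41, foxtrot:36, kilo:14}
add mike (severity 26) → {echo:53, bravo:41, foxtrot:36, mike:26, kilo:14}
add tango (severity 37) → {echo:53, bravo:41, tango:37, foxtrot:36, mike:26, kilo:14}
add november (severity 32) → {echo:53, bravo:41, tango:37, foxtrot:36, november:32, mike:26, kilo:14}
treat next patient → echo; now {bravo:41, tango:37, foxtrot:36, november:32, mike:26, kilo:14}
update kilo to severity 43 → {kilo:43, bravo:41, tango:37, foxtrot:36, november:32, mike:26}
update november to severity 25 → {kilo:43, bravo:41, tango:37, foxtrot:36, mike:26, november:25}
treat next patient → kilo; now {bravo:41, tango:37, foxtrot:36, mike:26, november:25}
treat next patient → bravo; now {tango:37, foxtrot:36, mike:26, november:25}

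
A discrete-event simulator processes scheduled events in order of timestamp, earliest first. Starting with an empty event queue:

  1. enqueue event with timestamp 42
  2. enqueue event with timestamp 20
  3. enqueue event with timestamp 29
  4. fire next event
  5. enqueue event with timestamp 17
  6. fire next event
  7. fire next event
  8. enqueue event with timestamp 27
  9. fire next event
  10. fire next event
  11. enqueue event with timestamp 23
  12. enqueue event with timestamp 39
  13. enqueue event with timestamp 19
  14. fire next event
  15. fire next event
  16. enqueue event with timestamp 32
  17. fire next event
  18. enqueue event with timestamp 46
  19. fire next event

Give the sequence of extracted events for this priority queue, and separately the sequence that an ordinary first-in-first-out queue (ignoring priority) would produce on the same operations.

insert 42 → {42}
insert 20 → {20, 42}
insert 29 → {20, 29, 42}
fire next event → 20; now {29, 42}
insert 17 → {17, 29, 42}
fire next event → 17; now {29, 42}
fire next event → 29; now {42}
insert 27 → {27, 42}
fire next event → 27; now {42}
fire next event → 42; now {}
insert 23 → {23}
insert 39 → {23, 39}
insert 19 → {19, 23, 39}
fire next event → 19; now {23, 39}
fire next event → 23; now {39}
insert 32 → {32, 39}
fire next event → 32; now {39}
insert 46 → {39, 46}
fire next event → 39; now {46}

priority queue: 20 → 17 → 29 → 27 → 42 → 19 → 23 → 32 → 39; FIFO queue: 42 → 20 → 29 → 17 → 27 → 23 → 39 → 19 → 32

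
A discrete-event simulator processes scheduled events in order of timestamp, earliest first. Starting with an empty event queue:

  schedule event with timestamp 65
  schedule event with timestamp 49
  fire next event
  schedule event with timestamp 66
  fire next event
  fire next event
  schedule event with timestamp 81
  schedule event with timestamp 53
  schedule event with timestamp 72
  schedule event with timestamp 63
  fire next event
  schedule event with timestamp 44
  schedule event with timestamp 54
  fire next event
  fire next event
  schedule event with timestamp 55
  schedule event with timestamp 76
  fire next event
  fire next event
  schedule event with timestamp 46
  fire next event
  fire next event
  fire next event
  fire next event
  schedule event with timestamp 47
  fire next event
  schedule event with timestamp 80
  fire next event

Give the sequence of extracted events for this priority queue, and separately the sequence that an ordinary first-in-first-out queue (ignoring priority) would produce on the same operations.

insert 65 → {65}
insert 49 → {49, 65}
fire next event → 49; now {65}
insert 66 → {65, 66}
fire next event → 65; now {66}
fire next event → 66; now {}
insert 81 → {81}
insert 53 → {53, 81}
insert 72 → {53, 72, 81}
insert 63 → {53, 63, 72, 81}
fire next event → 53; now {63, 72, 81}
insert 44 → {44, 63, 72, 81}
insert 54 → {44, 54, 63, 72, 81}
fire next event → 44; now {54, 63, 72, 81}
fire next event → 54; now {63, 72, 81}
insert 55 → {55, 63, 72, 81}
insert 76 → {55, 63, 72, 76, 81}
fire next event → 55; now {63, 72, 76, 81}
fire next event → 63; now {72, 76, 81}
insert 46 → {46, 72, 76, 81}
fire next event → 46; now {72, 76, 81}
fire next event → 72; now {76, 81}
fire next event → 76; now {81}
fire next event → 81; now {}
insert 47 → {47}
fire next event → 47; now {}
insert 80 → {80}
fire next event → 80; now {}

priority queue: 49 → 65 → 66 → 53 → 44 → 54 → 55 → 63 → 46 → 72 → 76 → 81 → 47 → 80; FIFO queue: 65 → 49 → 66 → 81 → 53 → 72 → 63 → 44 → 54 → 55 → 76 → 46 → 47 → 80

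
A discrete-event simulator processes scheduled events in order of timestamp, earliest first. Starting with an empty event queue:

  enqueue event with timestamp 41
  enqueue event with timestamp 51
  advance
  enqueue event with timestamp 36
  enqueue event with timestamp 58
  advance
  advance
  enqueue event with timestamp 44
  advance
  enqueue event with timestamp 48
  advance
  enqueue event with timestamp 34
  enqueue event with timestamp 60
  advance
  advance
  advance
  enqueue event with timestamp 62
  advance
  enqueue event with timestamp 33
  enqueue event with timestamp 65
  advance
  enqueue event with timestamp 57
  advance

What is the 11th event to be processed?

insert 41 → {41}
insert 51 → {41, 51}
advance → 41; now {51}
insert 36 → {36, 51}
insert 58 → {36, 51, 58}
advance → 36; now {51, 58}
advance → 51; now {58}
insert 44 → {44, 58}
advance → 44; now {58}
insert 48 → {48, 58}
advance → 48; now {58}
insert 34 → {34, 58}
insert 60 → {34, 58, 60}
advance → 34; now {58, 60}
advance → 58; now {60}
advance → 60; now {}
insert 62 → {62}
advance → 62; now {}
insert 33 → {33}
insert 65 → {33, 65}
advance → 33; now {65}
insert 57 → {57, 65}
advance → 57; now {65}

57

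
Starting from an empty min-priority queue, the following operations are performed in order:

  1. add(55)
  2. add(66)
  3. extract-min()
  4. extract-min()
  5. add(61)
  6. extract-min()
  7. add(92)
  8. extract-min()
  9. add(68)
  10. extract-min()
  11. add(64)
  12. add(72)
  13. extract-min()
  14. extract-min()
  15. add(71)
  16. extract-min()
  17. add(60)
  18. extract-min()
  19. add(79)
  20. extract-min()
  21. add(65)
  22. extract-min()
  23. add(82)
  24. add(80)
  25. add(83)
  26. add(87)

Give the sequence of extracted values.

55 → 66 → 61 → 92 → 68 → 64 → 72 → 71 → 60 → 79 → 65

insert 55 → {55}
insert 66 → {55, 66}
extract-min → 55; now {66}
extract-min → 66; now {}
insert 61 → {61}
extract-min → 61; now {}
insert 92 → {92}
extract-min → 92; now {}
insert 68 → {68}
extract-min → 68; now {}
insert 64 → {64}
insert 72 → {64, 72}
extract-min → 64; now {72}
extract-min → 72; now {}
insert 71 → {71}
extract-min → 71; now {}
insert 60 → {60}
extract-min → 60; now {}
insert 79 → {79}
extract-min → 79; now {}
insert 65 → {65}
extract-min → 65; now {}
insert 82 → {82}
insert 80 → {80, 82}
insert 83 → {80, 82, 83}
insert 87 → {80, 82, 83, 87}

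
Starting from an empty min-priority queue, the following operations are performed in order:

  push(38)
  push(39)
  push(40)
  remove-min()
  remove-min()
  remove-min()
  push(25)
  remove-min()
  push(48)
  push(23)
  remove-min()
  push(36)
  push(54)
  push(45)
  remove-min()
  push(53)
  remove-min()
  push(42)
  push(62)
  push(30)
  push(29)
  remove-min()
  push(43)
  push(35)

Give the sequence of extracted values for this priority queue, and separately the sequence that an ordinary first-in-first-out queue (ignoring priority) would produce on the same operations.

insert 38 → {38}
insert 39 → {38, 39}
insert 40 → {38, 39, 40}
remove-min → 38; now {39, 40}
remove-min → 39; now {40}
remove-min → 40; now {}
insert 25 → {25}
remove-min → 25; now {}
insert 48 → {48}
insert 23 → {23, 48}
remove-min → 23; now {48}
insert 36 → {36, 48}
insert 54 → {36, 48, 54}
insert 45 → {36, 45, 48, 54}
remove-min → 36; now {45, 48, 54}
insert 53 → {45, 48, 53, 54}
remove-min → 45; now {48, 53, 54}
insert 42 → {42, 48, 53, 54}
insert 62 → {42, 48, 53, 54, 62}
insert 30 → {30, 42, 48, 53, 54, 62}
insert 29 → {29, 30, 42, 48, 53, 54, 62}
remove-min → 29; now {30, 42, 48, 53, 54, 62}
insert 43 → {30, 42, 43, 48, 53, 54, 62}
insert 35 → {30, 35, 42, 43, 48, 53, 54, 62}

priority queue: [38, 39, 40, 25, 23, 36, 45, 29]; FIFO queue: 38, 39, 40, 25, 48, 23, 36, 54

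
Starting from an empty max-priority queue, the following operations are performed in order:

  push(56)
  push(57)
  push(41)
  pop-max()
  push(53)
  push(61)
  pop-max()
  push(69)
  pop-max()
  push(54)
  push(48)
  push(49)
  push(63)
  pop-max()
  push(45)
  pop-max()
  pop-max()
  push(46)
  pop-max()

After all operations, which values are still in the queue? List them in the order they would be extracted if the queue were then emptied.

insert 56 → {56}
insert 57 → {57, 56}
insert 41 → {57, 56, 41}
pop-max → 57; now {56, 41}
insert 53 → {56, 53, 41}
insert 61 → {61, 56, 53, 41}
pop-max → 61; now {56, 53, 41}
insert 69 → {69, 56, 53, 41}
pop-max → 69; now {56, 53, 41}
insert 54 → {56, 54, 53, 41}
insert 48 → {56, 54, 53, 48, 41}
insert 49 → {56, 54, 53, 49, 48, 41}
insert 63 → {63, 56, 54, 53, 49, 48, 41}
pop-max → 63; now {56, 54, 53, 49, 48, 41}
insert 45 → {56, 54, 53, 49, 48, 45, 41}
pop-max → 56; now {54, 53, 49, 48, 45, 41}
pop-max → 54; now {53, 49, 48, 45, 41}
insert 46 → {53, 49, 48, 46, 45, 41}
pop-max → 53; now {49, 48, 46, 45, 41}

49, 48, 46, 45, 41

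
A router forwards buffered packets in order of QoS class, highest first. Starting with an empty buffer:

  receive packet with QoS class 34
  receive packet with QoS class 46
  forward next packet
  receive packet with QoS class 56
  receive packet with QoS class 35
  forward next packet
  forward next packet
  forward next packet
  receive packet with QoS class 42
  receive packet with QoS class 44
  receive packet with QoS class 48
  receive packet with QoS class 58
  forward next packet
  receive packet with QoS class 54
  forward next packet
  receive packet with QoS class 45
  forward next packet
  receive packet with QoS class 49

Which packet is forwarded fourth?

insert 34 → {34}
insert 46 → {46, 34}
forward next packet → 46; now {34}
insert 56 → {56, 34}
insert 35 → {56, 35, 34}
forward next packet → 56; now {35, 34}
forward next packet → 35; now {34}
forward next packet → 34; now {}
insert 42 → {42}
insert 44 → {44, 42}
insert 48 → {48, 44, 42}
insert 58 → {58, 48, 44, 42}
forward next packet → 58; now {48, 44, 42}
insert 54 → {54, 48, 44, 42}
forward next packet → 54; now {48, 44, 42}
insert 45 → {48, 45, 44, 42}
forward next packet → 48; now {45, 44, 42}
insert 49 → {49, 45, 44, 42}

34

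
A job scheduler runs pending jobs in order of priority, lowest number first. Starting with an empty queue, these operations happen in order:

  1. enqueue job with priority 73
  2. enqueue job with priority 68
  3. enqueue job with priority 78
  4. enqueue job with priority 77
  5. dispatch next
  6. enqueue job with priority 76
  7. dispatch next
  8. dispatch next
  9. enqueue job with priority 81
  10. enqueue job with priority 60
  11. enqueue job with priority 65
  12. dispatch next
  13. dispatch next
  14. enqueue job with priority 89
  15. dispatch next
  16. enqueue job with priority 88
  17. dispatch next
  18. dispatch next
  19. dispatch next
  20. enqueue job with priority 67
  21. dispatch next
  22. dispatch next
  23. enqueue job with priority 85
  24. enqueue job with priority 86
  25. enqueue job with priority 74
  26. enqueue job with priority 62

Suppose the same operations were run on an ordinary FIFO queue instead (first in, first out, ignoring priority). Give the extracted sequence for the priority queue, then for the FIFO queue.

insert 73 → {73}
insert 68 → {68, 73}
insert 78 → {68, 73, 78}
insert 77 → {68, 73, 77, 78}
dispatch next → 68; now {73, 77, 78}
insert 76 → {73, 76, 77, 78}
dispatch next → 73; now {76, 77, 78}
dispatch next → 76; now {77, 78}
insert 81 → {77, 78, 81}
insert 60 → {60, 77, 78, 81}
insert 65 → {60, 65, 77, 78, 81}
dispatch next → 60; now {65, 77, 78, 81}
dispatch next → 65; now {77, 78, 81}
insert 89 → {77, 78, 81, 89}
dispatch next → 77; now {78, 81, 89}
insert 88 → {78, 81, 88, 89}
dispatch next → 78; now {81, 88, 89}
dispatch next → 81; now {88, 89}
dispatch next → 88; now {89}
insert 67 → {67, 89}
dispatch next → 67; now {89}
dispatch next → 89; now {}
insert 85 → {85}
insert 86 → {85, 86}
insert 74 → {74, 85, 86}
insert 62 → {62, 74, 85, 86}

priority queue: 68 → 73 → 76 → 60 → 65 → 77 → 78 → 81 → 88 → 67 → 89; FIFO queue: 73, 68, 78, 77, 76, 81, 60, 65, 89, 88, 67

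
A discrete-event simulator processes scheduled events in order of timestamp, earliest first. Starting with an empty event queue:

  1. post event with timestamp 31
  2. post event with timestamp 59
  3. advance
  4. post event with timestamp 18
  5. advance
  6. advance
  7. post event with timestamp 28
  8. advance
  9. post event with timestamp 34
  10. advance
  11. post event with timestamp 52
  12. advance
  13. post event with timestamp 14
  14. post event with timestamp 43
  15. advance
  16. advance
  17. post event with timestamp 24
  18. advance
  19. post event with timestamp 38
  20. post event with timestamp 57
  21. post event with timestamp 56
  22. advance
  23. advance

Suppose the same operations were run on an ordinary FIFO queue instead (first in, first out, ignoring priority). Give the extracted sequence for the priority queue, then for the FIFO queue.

insert 31 → {31}
insert 59 → {31, 59}
advance → 31; now {59}
insert 18 → {18, 59}
advance → 18; now {59}
advance → 59; now {}
insert 28 → {28}
advance → 28; now {}
insert 34 → {34}
advance → 34; now {}
insert 52 → {52}
advance → 52; now {}
insert 14 → {14}
insert 43 → {14, 43}
advance → 14; now {43}
advance → 43; now {}
insert 24 → {24}
advance → 24; now {}
insert 38 → {38}
insert 57 → {38, 57}
insert 56 → {38, 56, 57}
advance → 38; now {56, 57}
advance → 56; now {57}

priority queue: 31 → 18 → 59 → 28 → 34 → 52 → 14 → 43 → 24 → 38 → 56; FIFO queue: 31, 59, 18, 28, 34, 52, 14, 43, 24, 38, 57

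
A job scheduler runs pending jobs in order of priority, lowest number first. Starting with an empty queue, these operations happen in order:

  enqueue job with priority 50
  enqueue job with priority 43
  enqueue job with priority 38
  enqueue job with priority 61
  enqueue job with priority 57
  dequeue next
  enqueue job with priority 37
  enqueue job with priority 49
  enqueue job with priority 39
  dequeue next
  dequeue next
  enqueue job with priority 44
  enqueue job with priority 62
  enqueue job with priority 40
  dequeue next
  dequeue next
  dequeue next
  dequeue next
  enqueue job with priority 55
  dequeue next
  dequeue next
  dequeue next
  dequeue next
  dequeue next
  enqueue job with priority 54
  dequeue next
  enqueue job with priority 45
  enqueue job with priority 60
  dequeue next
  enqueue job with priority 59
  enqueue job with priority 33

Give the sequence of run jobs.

insert 50 → {50}
insert 43 → {43, 50}
insert 38 → {38, 43, 50}
insert 61 → {38, 43, 50, 61}
insert 57 → {38, 43, 50, 57, 61}
dequeue next → 38; now {43, 50, 57, 61}
insert 37 → {37, 43, 50, 57, 61}
insert 49 → {37, 43, 49, 50, 57, 61}
insert 39 → {37, 39, 43, 49, 50, 57, 61}
dequeue next → 37; now {39, 43, 49, 50, 57, 61}
dequeue next → 39; now {43, 49, 50, 57, 61}
insert 44 → {43, 44, 49, 50, 57, 61}
insert 62 → {43, 44, 49, 50, 57, 61, 62}
insert 40 → {40, 43, 44, 49, 50, 57, 61, 62}
dequeue next → 40; now {43, 44, 49, 50, 57, 61, 62}
dequeue next → 43; now {44, 49, 50, 57, 61, 62}
dequeue next → 44; now {49, 50, 57, 61, 62}
dequeue next → 49; now {50, 57, 61, 62}
insert 55 → {50, 55, 57, 61, 62}
dequeue next → 50; now {55, 57, 61, 62}
dequeue next → 55; now {57, 61, 62}
dequeue next → 57; now {61, 62}
dequeue next → 61; now {62}
dequeue next → 62; now {}
insert 54 → {54}
dequeue next → 54; now {}
insert 45 → {45}
insert 60 → {45, 60}
dequeue next → 45; now {60}
insert 59 → {59, 60}
insert 33 → {33, 59, 60}

[38, 37, 39, 40, 43, 44, 49, 50, 55, 57, 61, 62, 54, 45]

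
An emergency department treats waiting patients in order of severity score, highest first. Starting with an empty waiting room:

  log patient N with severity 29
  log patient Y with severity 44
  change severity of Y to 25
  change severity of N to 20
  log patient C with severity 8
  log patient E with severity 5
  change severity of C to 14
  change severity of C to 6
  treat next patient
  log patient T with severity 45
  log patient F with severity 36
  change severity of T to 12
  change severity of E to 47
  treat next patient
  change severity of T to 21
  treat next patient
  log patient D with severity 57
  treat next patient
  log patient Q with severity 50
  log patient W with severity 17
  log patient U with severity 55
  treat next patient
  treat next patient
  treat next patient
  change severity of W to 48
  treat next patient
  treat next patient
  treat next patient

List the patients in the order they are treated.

add N (severity 29) → {N:29}
add Y (severity 44) → {Y:44, N:29}
update Y to severity 25 → {N:29, Y:25}
update N to severity 20 → {Y:25, N:20}
add C (severity 8) → {Y:25, N:20, C:8}
add E (severity 5) → {Y:25, N:20, C:8, E:5}
update C to severity 14 → {Y:25, N:20, C:14, E:5}
update C to severity 6 → {Y:25, N:20, C:6, E:5}
treat next patient → Y; now {N:20, C:6, E:5}
add T (severity 45) → {T:45, N:20, C:6, E:5}
add F (severity 36) → {T:45, F:36, N:20, C:6, E:5}
update T to severity 12 → {F:36, N:20, T:12, C:6, E:5}
update E to severity 47 → {E:47, F:36, N:20, T:12, C:6}
treat next patient → E; now {F:36, N:20, T:12, C:6}
update T to severity 21 → {F:36, T:21, N:20, C:6}
treat next patient → F; now {T:21, N:20, C:6}
add D (severity 57) → {D:57, T:21, N:20, C:6}
treat next patient → D; now {T:21, N:20, C:6}
add Q (severity 50) → {Q:50, T:21, N:20, C:6}
add W (severity 17) → {Q:50, T:21, N:20, W:17, C:6}
add U (severity 55) → {U:55, Q:50, T:21, N:20, W:17, C:6}
treat next patient → U; now {Q:50, T:21, N:20, W:17, C:6}
treat next patient → Q; now {T:21, N:20, W:17, C:6}
treat next patient → T; now {N:20, W:17, C:6}
update W to severity 48 → {W:48, N:20, C:6}
treat next patient → W; now {N:20, C:6}
treat next patient → N; now {C:6}
treat next patient → C; now {}

[Y, E, F, D, U, Q, T, W, N, C]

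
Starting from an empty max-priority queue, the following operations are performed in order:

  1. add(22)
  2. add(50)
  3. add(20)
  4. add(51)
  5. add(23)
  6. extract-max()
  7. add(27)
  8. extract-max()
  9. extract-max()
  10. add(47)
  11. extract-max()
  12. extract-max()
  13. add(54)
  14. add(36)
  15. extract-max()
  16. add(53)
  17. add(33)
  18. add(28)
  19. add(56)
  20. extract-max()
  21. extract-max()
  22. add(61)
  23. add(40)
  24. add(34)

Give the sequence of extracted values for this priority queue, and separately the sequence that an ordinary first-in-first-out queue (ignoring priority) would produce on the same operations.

insert 22 → {22}
insert 50 → {50, 22}
insert 20 → {50, 22, 20}
insert 51 → {51, 50, 22, 20}
insert 23 → {51, 50, 23, 22, 20}
extract-max → 51; now {50, 23, 22, 20}
insert 27 → {50, 27, 23, 22, 20}
extract-max → 50; now {27, 23, 22, 20}
extract-max → 27; now {23, 22, 20}
insert 47 → {47, 23, 22, 20}
extract-max → 47; now {23, 22, 20}
extract-max → 23; now {22, 20}
insert 54 → {54, 22, 20}
insert 36 → {54, 36, 22, 20}
extract-max → 54; now {36, 22, 20}
insert 53 → {53, 36, 22, 20}
insert 33 → {53, 36, 33, 22, 20}
insert 28 → {53, 36, 33, 28, 22, 20}
insert 56 → {56, 53, 36, 33, 28, 22, 20}
extract-max → 56; now {53, 36, 33, 28, 22, 20}
extract-max → 53; now {36, 33, 28, 22, 20}
insert 61 → {61, 36, 33, 28, 22, 20}
insert 40 → {61, 40, 36, 33, 28, 22, 20}
insert 34 → {61, 40, 36, 34, 33, 28, 22, 20}

priority queue: 51 → 50 → 27 → 47 → 23 → 54 → 56 → 53; FIFO queue: 22 → 50 → 20 → 51 → 23 → 27 → 47 → 54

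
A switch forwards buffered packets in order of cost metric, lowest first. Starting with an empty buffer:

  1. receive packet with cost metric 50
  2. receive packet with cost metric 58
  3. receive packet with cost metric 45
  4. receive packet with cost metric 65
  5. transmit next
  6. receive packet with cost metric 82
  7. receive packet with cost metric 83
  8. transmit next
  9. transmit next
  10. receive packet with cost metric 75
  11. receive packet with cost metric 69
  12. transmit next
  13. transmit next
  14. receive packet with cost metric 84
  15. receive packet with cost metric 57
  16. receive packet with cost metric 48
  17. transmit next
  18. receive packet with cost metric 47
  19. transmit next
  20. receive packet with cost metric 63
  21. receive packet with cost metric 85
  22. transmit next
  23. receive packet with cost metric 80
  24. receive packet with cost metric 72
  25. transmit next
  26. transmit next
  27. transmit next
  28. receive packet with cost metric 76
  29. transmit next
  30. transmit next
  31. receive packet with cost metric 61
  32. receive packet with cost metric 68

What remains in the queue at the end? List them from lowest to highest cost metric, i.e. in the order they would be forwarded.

61 → 68 → 82 → 83 → 84 → 85

insert 50 → {50}
insert 58 → {50, 58}
insert 45 → {45, 50, 58}
insert 65 → {45, 50, 58, 65}
transmit next → 45; now {50, 58, 65}
insert 82 → {50, 58, 65, 82}
insert 83 → {50, 58, 65, 82, 83}
transmit next → 50; now {58, 65, 82, 83}
transmit next → 58; now {65, 82, 83}
insert 75 → {65, 75, 82, 83}
insert 69 → {65, 69, 75, 82, 83}
transmit next → 65; now {69, 75, 82, 83}
transmit next → 69; now {75, 82, 83}
insert 84 → {75, 82, 83, 84}
insert 57 → {57, 75, 82, 83, 84}
insert 48 → {48, 57, 75, 82, 83, 84}
transmit next → 48; now {57, 75, 82, 83, 84}
insert 47 → {47, 57, 75, 82, 83, 84}
transmit next → 47; now {57, 75, 82, 83, 84}
insert 63 → {57, 63, 75, 82, 83, 84}
insert 85 → {57, 63, 75, 82, 83, 84, 85}
transmit next → 57; now {63, 75, 82, 83, 84, 85}
insert 80 → {63, 75, 80, 82, 83, 84, 85}
insert 72 → {63, 72, 75, 80, 82, 83, 84, 85}
transmit next → 63; now {72, 75, 80, 82, 83, 84, 85}
transmit next → 72; now {75, 80, 82, 83, 84, 85}
transmit next → 75; now {80, 82, 83, 84, 85}
insert 76 → {76, 80, 82, 83, 84, 85}
transmit next → 76; now {80, 82, 83, 84, 85}
transmit next → 80; now {82, 83, 84, 85}
insert 61 → {61, 82, 83, 84, 85}
insert 68 → {61, 68, 82, 83, 84, 85}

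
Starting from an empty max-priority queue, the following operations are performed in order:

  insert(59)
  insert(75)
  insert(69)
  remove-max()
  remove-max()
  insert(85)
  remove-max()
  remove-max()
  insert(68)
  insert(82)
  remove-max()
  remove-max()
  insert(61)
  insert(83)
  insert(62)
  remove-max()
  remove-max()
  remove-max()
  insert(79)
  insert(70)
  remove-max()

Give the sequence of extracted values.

insert 59 → {59}
insert 75 → {75, 59}
insert 69 → {75, 69, 59}
remove-max → 75; now {69, 59}
remove-max → 69; now {59}
insert 85 → {85, 59}
remove-max → 85; now {59}
remove-max → 59; now {}
insert 68 → {68}
insert 82 → {82, 68}
remove-max → 82; now {68}
remove-max → 68; now {}
insert 61 → {61}
insert 83 → {83, 61}
insert 62 → {83, 62, 61}
remove-max → 83; now {62, 61}
remove-max → 62; now {61}
remove-max → 61; now {}
insert 79 → {79}
insert 70 → {79, 70}
remove-max → 79; now {70}

[75, 69, 85, 59, 82, 68, 83, 62, 61, 79]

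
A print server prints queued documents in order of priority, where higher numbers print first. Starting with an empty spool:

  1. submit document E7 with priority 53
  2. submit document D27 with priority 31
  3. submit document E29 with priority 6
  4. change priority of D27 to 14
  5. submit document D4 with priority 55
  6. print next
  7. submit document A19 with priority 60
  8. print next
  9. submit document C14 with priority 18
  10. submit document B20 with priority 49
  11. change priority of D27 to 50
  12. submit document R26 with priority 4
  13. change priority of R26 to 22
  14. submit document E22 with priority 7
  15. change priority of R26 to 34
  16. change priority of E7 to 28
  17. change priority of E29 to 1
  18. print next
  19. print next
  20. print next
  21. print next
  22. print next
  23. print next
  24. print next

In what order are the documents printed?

[D4, A19, D27, B20, R26, E7, C14, E22, E29]

add E7 (priority 53) → {E7:53}
add D27 (priority 31) → {E7:53, D27:31}
add E29 (priority 6) → {E7:53, D27:31, E29:6}
update D27 to priority 14 → {E7:53, D27:14, E29:6}
add D4 (priority 55) → {D4:55, E7:53, D27:14, E29:6}
print next → D4; now {E7:53, D27:14, E29:6}
add A19 (priority 60) → {A19:60, E7:53, D27:14, E29:6}
print next → A19; now {E7:53, D27:14, E29:6}
add C14 (priority 18) → {E7:53, C14:18, D27:14, E29:6}
add B20 (priority 49) → {E7:53, B20:49, C14:18, D27:14, E29:6}
update D27 to priority 50 → {E7:53, D27:50, B20:49, C14:18, E29:6}
add R26 (priority 4) → {E7:53, D27:50, B20:49, C14:18, E29:6, R26:4}
update R26 to priority 22 → {E7:53, D27:50, B20:49, R26:22, C14:18, E29:6}
add E22 (priority 7) → {E7:53, D27:50, B20:49, R26:22, C14:18, E22:7, E29:6}
update R26 to priority 34 → {E7:53, D27:50, B20:49, R26:34, C14:18, E22:7, E29:6}
update E7 to priority 28 → {D27:50, B20:49, R26:34, E7:28, C14:18, E22:7, E29:6}
update E29 to priority 1 → {D27:50, B20:49, R26:34, E7:28, C14:18, E22:7, E29:1}
print next → D27; now {B20:49, R26:34, E7:28, C14:18, E22:7, E29:1}
print next → B20; now {R26:34, E7:28, C14:18, E22:7, E29:1}
print next → R26; now {E7:28, C14:18, E22:7, E29:1}
print next → E7; now {C14:18, E22:7, E29:1}
print next → C14; now {E22:7, E29:1}
print next → E22; now {E29:1}
print next → E29; now {}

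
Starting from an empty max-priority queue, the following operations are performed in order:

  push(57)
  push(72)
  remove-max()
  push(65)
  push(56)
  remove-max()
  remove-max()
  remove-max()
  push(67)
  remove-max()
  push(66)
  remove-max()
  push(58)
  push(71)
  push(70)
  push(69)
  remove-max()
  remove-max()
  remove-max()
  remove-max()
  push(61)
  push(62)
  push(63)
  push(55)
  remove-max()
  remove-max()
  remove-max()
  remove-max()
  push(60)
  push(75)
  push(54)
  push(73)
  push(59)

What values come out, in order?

insert 57 → {57}
insert 72 → {72, 57}
remove-max → 72; now {57}
insert 65 → {65, 57}
insert 56 → {65, 57, 56}
remove-max → 65; now {57, 56}
remove-max → 57; now {56}
remove-max → 56; now {}
insert 67 → {67}
remove-max → 67; now {}
insert 66 → {66}
remove-max → 66; now {}
insert 58 → {58}
insert 71 → {71, 58}
insert 70 → {71, 70, 58}
insert 69 → {71, 70, 69, 58}
remove-max → 71; now {70, 69, 58}
remove-max → 70; now {69, 58}
remove-max → 69; now {58}
remove-max → 58; now {}
insert 61 → {61}
insert 62 → {62, 61}
insert 63 → {63, 62, 61}
insert 55 → {63, 62, 61, 55}
remove-max → 63; now {62, 61, 55}
remove-max → 62; now {61, 55}
remove-max → 61; now {55}
remove-max → 55; now {}
insert 60 → {60}
insert 75 → {75, 60}
insert 54 → {75, 60, 54}
insert 73 → {75, 73, 60, 54}
insert 59 → {75, 73, 60, 59, 54}

[72, 65, 57, 56, 67, 66, 71, 70, 69, 58, 63, 62, 61, 55]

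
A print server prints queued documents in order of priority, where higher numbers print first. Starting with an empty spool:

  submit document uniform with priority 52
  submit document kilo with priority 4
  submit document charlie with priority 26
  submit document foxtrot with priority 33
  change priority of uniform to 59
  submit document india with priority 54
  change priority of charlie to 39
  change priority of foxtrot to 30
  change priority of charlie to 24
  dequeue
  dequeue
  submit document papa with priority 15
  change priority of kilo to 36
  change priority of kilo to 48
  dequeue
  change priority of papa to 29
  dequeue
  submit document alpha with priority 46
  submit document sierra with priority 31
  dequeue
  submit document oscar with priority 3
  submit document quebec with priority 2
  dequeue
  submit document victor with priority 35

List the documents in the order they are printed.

uniform → india → kilo → foxtrot → alpha → sierra

add uniform (priority 52) → {uniform:52}
add kilo (priority 4) → {uniform:52, kilo:4}
add charlie (priority 26) → {uniform:52, charlie:26, kilo:4}
add foxtrot (priority 33) → {uniform:52, foxtrot:33, charlie:26, kilo:4}
update uniform to priority 59 → {uniform:59, foxtrot:33, charlie:26, kilo:4}
add india (priority 54) → {uniform:59, india:54, foxtrot:33, charlie:26, kilo:4}
update charlie to priority 39 → {uniform:59, india:54, charlie:39, foxtrot:33, kilo:4}
update foxtrot to priority 30 → {uniform:59, india:54, charlie:39, foxtrot:30, kilo:4}
update charlie to priority 24 → {uniform:59, india:54, foxtrot:30, charlie:24, kilo:4}
dequeue → uniform; now {india:54, foxtrot:30, charlie:24, kilo:4}
dequeue → india; now {foxtrot:30, charlie:24, kilo:4}
add papa (priority 15) → {foxtrot:30, charlie:24, papa:15, kilo:4}
update kilo to priority 36 → {kilo:36, foxtrot:30, charlie:24, papa:15}
update kilo to priority 48 → {kilo:48, foxtrot:30, charlie:24, papa:15}
dequeue → kilo; now {foxtrot:30, charlie:24, papa:15}
update papa to priority 29 → {foxtrot:30, papa:29, charlie:24}
dequeue → foxtrot; now {papa:29, charlie:24}
add alpha (priority 46) → {alpha:46, papa:29, charlie:24}
add sierra (priority 31) → {alpha:46, sierra:31, papa:29, charlie:24}
dequeue → alpha; now {sierra:31, papa:29, charlie:24}
add oscar (priority 3) → {sierra:31, papa:29, charlie:24, oscar:3}
add quebec (priority 2) → {sierra:31, papa:29, charlie:24, oscar:3, quebec:2}
dequeue → sierra; now {papa:29, charlie:24, oscar:3, quebec:2}
add victor (priority 35) → {victor:35, papa:29, charlie:24, oscar:3, quebec:2}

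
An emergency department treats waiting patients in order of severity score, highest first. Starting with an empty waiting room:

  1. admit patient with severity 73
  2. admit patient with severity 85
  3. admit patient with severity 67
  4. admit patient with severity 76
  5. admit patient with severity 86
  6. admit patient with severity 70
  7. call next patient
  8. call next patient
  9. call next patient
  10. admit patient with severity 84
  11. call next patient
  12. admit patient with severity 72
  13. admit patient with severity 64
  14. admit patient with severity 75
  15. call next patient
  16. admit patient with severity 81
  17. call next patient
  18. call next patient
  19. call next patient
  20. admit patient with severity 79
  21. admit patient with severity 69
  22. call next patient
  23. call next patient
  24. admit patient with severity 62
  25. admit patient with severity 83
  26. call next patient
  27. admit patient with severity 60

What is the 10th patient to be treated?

70

insert 73 → {73}
insert 85 → {85, 73}
insert 67 → {85, 73, 67}
insert 76 → {85, 76, 73, 67}
insert 86 → {86, 85, 76, 73, 67}
insert 70 → {86, 85, 76, 73, 70, 67}
call next patient → 86; now {85, 76, 73, 70, 67}
call next patient → 85; now {76, 73, 70, 67}
call next patient → 76; now {73, 70, 67}
insert 84 → {84, 73, 70, 67}
call next patient → 84; now {73, 70, 67}
insert 72 → {73, 72, 70, 67}
insert 64 → {73, 72, 70, 67, 64}
insert 75 → {75, 73, 72, 70, 67, 64}
call next patient → 75; now {73, 72, 70, 67, 64}
insert 81 → {81, 73, 72, 70, 67, 64}
call next patient → 81; now {73, 72, 70, 67, 64}
call next patient → 73; now {72, 70, 67, 64}
call next patient → 72; now {70, 67, 64}
insert 79 → {79, 70, 67, 64}
insert 69 → {79, 70, 69, 67, 64}
call next patient → 79; now {70, 69, 67, 64}
call next patient → 70; now {69, 67, 64}
insert 62 → {69, 67, 64, 62}
insert 83 → {83, 69, 67, 64, 62}
call next patient → 83; now {69, 67, 64, 62}
insert 60 → {69, 67, 64, 62, 60}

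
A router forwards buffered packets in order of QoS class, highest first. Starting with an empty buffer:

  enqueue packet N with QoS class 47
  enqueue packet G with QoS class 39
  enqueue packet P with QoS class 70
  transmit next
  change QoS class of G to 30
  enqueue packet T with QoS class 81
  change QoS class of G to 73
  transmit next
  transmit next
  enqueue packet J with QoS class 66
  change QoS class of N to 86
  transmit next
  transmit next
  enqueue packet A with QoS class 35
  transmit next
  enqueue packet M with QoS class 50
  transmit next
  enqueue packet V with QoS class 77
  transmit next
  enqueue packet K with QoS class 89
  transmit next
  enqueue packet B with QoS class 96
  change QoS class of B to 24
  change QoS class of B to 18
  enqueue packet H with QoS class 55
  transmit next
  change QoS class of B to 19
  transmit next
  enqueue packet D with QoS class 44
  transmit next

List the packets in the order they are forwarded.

add N (QoS class 47) → {N:47}
add G (QoS class 39) → {N:47, G:39}
add P (QoS class 70) → {P:70, N:47, G:39}
transmit next → P; now {N:47, G:39}
update G to QoS class 30 → {N:47, G:30}
add T (QoS class 81) → {T:81, N:47, G:30}
update G to QoS class 73 → {T:81, G:73, N:47}
transmit next → T; now {G:73, N:47}
transmit next → G; now {N:47}
add J (QoS class 66) → {J:66, N:47}
update N to QoS class 86 → {N:86, J:66}
transmit next → N; now {J:66}
transmit next → J; now {}
add A (QoS class 35) → {A:35}
transmit next → A; now {}
add M (QoS class 50) → {M:50}
transmit next → M; now {}
add V (QoS class 77) → {V:77}
transmit next → V; now {}
add K (QoS class 89) → {K:89}
transmit next → K; now {}
add B (QoS class 96) → {B:96}
update B to QoS class 24 → {B:24}
update B to QoS class 18 → {B:18}
add H (QoS class 55) → {H:55, B:18}
transmit next → H; now {B:18}
update B to QoS class 19 → {B:19}
transmit next → B; now {}
add D (QoS class 44) → {D:44}
transmit next → D; now {}

P, T, G, N, J, A, M, V, K, H, B, D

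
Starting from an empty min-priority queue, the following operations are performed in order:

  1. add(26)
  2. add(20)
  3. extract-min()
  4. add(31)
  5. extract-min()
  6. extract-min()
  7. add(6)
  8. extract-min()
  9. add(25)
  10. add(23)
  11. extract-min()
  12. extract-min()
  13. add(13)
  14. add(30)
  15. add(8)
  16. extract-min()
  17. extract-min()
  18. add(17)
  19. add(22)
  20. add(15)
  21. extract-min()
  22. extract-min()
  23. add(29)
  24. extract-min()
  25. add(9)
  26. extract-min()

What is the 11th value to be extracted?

22

insert 26 → {26}
insert 20 → {20, 26}
extract-min → 20; now {26}
insert 31 → {26, 31}
extract-min → 26; now {31}
extract-min → 31; now {}
insert 6 → {6}
extract-min → 6; now {}
insert 25 → {25}
insert 23 → {23, 25}
extract-min → 23; now {25}
extract-min → 25; now {}
insert 13 → {13}
insert 30 → {13, 30}
insert 8 → {8, 13, 30}
extract-min → 8; now {13, 30}
extract-min → 13; now {30}
insert 17 → {17, 30}
insert 22 → {17, 22, 30}
insert 15 → {15, 17, 22, 30}
extract-min → 15; now {17, 22, 30}
extract-min → 17; now {22, 30}
insert 29 → {22, 29, 30}
extract-min → 22; now {29, 30}
insert 9 → {9, 29, 30}
extract-min → 9; now {29, 30}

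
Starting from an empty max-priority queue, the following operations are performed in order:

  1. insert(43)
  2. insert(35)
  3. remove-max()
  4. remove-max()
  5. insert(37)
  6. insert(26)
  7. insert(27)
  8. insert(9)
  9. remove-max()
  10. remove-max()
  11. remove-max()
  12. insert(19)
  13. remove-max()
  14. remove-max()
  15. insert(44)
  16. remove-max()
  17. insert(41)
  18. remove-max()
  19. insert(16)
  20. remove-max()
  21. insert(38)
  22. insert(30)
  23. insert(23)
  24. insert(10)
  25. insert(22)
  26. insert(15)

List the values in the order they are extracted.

43, 35, 37, 27, 26, 19, 9, 44, 41, 16

insert 43 → {43}
insert 35 → {43, 35}
remove-max → 43; now {35}
remove-max → 35; now {}
insert 37 → {37}
insert 26 → {37, 26}
insert 27 → {37, 27, 26}
insert 9 → {37, 27, 26, 9}
remove-max → 37; now {27, 26, 9}
remove-max → 27; now {26, 9}
remove-max → 26; now {9}
insert 19 → {19, 9}
remove-max → 19; now {9}
remove-max → 9; now {}
insert 44 → {44}
remove-max → 44; now {}
insert 41 → {41}
remove-max → 41; now {}
insert 16 → {16}
remove-max → 16; now {}
insert 38 → {38}
insert 30 → {38, 30}
insert 23 → {38, 30, 23}
insert 10 → {38, 30, 23, 10}
insert 22 → {38, 30, 23, 22, 10}
insert 15 → {38, 30, 23, 22, 15, 10}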